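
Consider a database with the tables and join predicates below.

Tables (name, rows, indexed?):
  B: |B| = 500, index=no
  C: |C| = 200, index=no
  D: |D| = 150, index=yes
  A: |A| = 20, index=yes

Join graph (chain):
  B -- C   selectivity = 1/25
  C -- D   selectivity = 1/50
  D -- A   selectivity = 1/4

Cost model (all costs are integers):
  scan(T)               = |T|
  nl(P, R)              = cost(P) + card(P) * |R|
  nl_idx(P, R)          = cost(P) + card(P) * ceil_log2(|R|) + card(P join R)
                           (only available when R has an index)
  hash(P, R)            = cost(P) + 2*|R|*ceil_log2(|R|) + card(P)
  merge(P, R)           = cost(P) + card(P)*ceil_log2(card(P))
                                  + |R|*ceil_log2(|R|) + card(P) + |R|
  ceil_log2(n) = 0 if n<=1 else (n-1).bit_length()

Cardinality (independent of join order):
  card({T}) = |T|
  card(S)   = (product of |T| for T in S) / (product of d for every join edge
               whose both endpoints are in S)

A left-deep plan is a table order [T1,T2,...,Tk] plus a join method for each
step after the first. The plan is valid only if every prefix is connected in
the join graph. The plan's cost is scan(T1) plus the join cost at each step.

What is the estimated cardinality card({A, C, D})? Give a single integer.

Tables in S: A(20), C(200), D(150)
Edges inside S: C-D(d=50), D-A(d=4)
numerator = 20 * 200 * 150 = 600000
denominator = 50 * 4 = 200
card(S) = 600000 / 200 = 3000

3000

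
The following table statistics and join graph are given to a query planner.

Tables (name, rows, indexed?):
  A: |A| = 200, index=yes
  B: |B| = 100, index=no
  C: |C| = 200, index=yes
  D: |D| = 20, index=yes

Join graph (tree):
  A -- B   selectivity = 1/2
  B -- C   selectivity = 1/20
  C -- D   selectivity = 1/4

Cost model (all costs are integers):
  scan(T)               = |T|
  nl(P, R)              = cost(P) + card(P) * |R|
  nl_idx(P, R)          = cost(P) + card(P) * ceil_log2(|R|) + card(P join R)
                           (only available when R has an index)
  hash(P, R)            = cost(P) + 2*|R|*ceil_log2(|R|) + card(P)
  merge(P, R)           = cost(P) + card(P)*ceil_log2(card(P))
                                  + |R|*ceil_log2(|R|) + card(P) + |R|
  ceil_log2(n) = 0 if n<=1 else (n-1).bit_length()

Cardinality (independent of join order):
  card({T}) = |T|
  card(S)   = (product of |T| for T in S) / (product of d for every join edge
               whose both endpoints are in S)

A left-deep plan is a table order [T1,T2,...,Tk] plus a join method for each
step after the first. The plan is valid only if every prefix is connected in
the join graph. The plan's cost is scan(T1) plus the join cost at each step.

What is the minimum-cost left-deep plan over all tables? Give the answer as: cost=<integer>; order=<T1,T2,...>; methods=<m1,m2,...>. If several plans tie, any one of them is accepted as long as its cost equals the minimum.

cost=11200; order=C,B,D,A; methods=hash,hash,hash

Selinger DP (subsets sized 1..n):
  {A}: scan cost=200, card=200
  {B}: scan cost=100, card=100
  {C}: scan cost=200, card=200
  {D}: scan cost=20, card=20
  {AB}: card=10000; try (B,hash)→1800, (A,merge)→2700, (B,merge)→2800, (A,hash)→3400, (A,nl_idx)→10900, (A,nl)→20100 …(+1); best=1800 via (B,hash)
  {BC}: card=1000; try (B,hash)→1800, (C,nl_idx)→1900, (C,merge)→2700, (B,merge)→2800, (C,hash)→3400, (C,nl)→20100 …(+1); best=1800 via (B,hash)
  {CD}: card=1000; try (D,hash)→600, (C,nl_idx)→1180, (C,merge)→1940, (D,merge)→2120, (D,nl_idx)→2200, (C,hash)→3240 …(+2); best=600 via (D,hash)
  {ABC}: card=100000; try (A,hash)→6000, (A,merge)→14600, (C,hash)→15000, (A,nl_idx)→109800, (C,merge)→153600, (C,nl_idx)→181800 …(+2); best=6000 via (A,hash)
  {BCD}: card=5000; try (D,hash)→3000, (B,hash)→3000, (D,nl_idx)→11800, (B,merge)→12400, (D,merge)→12920, (D,nl)→21800 …(+1); best=3000 via (D,hash)
  {ABCD}: card=500000; try (A,hash)→11200, (A,merge)→74800, (D,hash)→106200, (A,nl_idx)→543000, (A,nl)→1003000, (D,nl_idx)→1006000 …(+2); best=11200 via (A,hash)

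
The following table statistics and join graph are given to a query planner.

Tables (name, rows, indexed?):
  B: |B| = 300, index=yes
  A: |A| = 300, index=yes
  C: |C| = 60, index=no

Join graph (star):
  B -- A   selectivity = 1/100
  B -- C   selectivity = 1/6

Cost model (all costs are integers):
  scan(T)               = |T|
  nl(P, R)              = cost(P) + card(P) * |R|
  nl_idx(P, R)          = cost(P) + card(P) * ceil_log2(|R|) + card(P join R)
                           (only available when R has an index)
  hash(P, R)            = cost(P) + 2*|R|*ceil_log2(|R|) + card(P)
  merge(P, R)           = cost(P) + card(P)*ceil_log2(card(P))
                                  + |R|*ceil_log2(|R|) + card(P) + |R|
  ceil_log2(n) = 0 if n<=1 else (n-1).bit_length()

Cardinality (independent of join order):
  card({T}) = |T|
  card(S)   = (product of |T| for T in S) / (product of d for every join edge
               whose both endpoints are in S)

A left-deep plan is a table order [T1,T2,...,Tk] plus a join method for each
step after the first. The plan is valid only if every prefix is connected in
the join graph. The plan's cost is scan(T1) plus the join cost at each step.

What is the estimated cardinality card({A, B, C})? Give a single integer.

9000

Tables in S: A(300), B(300), C(60)
Edges inside S: B-A(d=100), B-C(d=6)
numerator = 300 * 300 * 60 = 5400000
denominator = 100 * 6 = 600
card(S) = 5400000 / 600 = 9000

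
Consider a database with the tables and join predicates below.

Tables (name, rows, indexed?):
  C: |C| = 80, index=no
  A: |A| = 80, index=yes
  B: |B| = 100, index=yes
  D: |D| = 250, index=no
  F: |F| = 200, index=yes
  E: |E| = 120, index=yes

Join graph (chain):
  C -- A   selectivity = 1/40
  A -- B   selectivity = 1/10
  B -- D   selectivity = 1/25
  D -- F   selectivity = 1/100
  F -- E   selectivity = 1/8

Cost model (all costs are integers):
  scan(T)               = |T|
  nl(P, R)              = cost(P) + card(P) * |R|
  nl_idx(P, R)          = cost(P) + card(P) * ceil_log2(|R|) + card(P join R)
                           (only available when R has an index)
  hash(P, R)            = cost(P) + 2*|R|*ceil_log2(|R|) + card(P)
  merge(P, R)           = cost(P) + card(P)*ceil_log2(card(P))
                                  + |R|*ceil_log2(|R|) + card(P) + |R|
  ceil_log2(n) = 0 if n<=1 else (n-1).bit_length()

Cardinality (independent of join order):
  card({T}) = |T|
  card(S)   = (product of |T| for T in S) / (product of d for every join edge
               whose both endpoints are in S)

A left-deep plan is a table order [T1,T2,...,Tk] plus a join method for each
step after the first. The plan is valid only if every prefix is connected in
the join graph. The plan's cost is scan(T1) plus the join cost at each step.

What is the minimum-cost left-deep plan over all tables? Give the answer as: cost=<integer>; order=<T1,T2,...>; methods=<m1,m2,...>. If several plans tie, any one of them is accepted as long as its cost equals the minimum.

cost=58570; order=D,F,B,A,C,E; methods=nl_idx,hash,hash,hash,hash

Selinger DP (subsets sized 1..n):
  {C}: scan cost=80, card=80
  {A}: scan cost=80, card=80
  {B}: scan cost=100, card=100
  {D}: scan cost=250, card=250
  {F}: scan cost=200, card=200
  {E}: scan cost=120, card=120
  {AC}: card=160; try (A,nl_idx)→800, (C,hash)→1280, (A,hash)→1280, (C,merge)→1360, (A,merge)→1360, (C,nl)→6480 …(+1); best=800 via (A,nl_idx)
  {AB}: card=800; try (A,hash)→1320, (B,nl_idx)→1440, (B,merge)→1520, (A,merge)→1540, (B,hash)→1560, (A,nl_idx)→1600 …(+2); best=1320 via (A,hash)
  {BD}: card=1000; try (B,hash)→1900, (B,nl_idx)→3000, (D,merge)→3150, (B,merge)→3300, (D,hash)→4200, (D,nl)→25100 …(+1); best=1900 via (B,hash)
  {DF}: card=500; try (F,nl_idx)→2750, (F,hash)→3700, (D,merge)→4250, (F,merge)→4300, (D,hash)→4400, (D,nl)→50200 …(+1); best=2750 via (F,nl_idx)
  {EF}: card=3000; try (E,hash)→2080, (F,merge)→2880, (E,merge)→2960, (F,hash)→3440, (F,nl_idx)→4080, (E,nl_idx)→4600 …(+2); best=2080 via (E,hash)
  {ABC}: card=1600; try (B,hash)→2360, (B,merge)→3040, (C,hash)→3240, (B,nl_idx)→3520, (C,merge)→10760, (B,nl)→16800 …(+1); best=2360 via (B,hash)
  {ABD}: card=8000; try (A,hash)→4020, (D,hash)→6120, (D,merge)→12370, (A,merge)→13540, (A,nl_idx)→16900, (A,nl)→81900 …(+1); best=4020 via (A,hash)
  {BDF}: card=2000; try (B,hash)→4650, (F,hash)→6100, (B,nl_idx)→8250, (B,merge)→8550, (F,nl_idx)→11900, (F,merge)→14700 …(+2); best=4650 via (B,hash)
  {DEF}: card=7500; try (E,hash)→4930, (E,merge)→8710, (D,hash)→9080, (E,nl_idx)→13750, (D,merge)→43330, (E,nl)→62750 …(+1); best=4930 via (E,hash)
  {ABCD}: card=16000; try (D,hash)→7960, (C,hash)→13140, (D,merge)→23810, (C,merge)→116660, (D,nl)→402360, (C,nl)→644020; best=7960 via (D,hash)
  {ABDF}: card=16000; try (A,hash)→7770, (F,hash)→15220, (A,merge)→29290, (A,nl_idx)→34650, (F,nl_idx)→84020, (F,merge)→117820 …(+2); best=7770 via (A,hash)
  {BDEF}: card=30000; try (E,hash)→8330, (B,hash)→13830, (E,merge)→29610, (E,nl_idx)→48650, (B,nl_idx)→87430, (B,merge)→110730 …(+2); best=8330 via (E,hash)
  {ABCDF}: card=32000; try (C,hash)→24890, (F,hash)→27160, (F,nl_idx)→167960, (C,merge)→248410, (F,merge)→249760, (C,nl)→1287770 …(+1); best=24890 via (C,hash)
  {ABDEF}: card=240000; try (E,hash)→25450, (A,hash)→39450, (E,merge)→248730, (E,nl_idx)→359770, (A,nl_idx)→458330, (A,merge)→488970 …(+2); best=25450 via (E,hash)
  {ABCDEF}: card=480000; try (E,hash)→58570, (C,hash)→266570, (E,merge)→537850, (E,nl_idx)→728890, (E,nl)→3864890, (C,merge)→4586090 …(+1); best=58570 via (E,hash)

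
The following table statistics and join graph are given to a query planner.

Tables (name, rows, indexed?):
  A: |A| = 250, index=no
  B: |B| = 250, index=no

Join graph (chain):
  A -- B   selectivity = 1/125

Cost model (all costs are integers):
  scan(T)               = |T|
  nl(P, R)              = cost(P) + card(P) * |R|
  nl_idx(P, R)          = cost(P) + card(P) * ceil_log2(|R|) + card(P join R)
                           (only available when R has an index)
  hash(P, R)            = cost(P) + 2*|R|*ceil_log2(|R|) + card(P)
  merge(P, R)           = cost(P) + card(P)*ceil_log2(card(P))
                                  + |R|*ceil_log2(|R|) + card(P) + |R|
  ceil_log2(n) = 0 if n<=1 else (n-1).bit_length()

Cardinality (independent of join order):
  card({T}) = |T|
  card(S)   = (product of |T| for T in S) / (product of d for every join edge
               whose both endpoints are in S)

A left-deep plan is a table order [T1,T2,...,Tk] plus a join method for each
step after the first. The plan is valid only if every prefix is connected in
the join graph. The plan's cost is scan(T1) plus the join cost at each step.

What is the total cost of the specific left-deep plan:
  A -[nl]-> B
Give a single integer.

62750

step 1: scan A: cost=250, card=250
step 2: join B via nl
    card(P join B) = 250*250/(125) = 500
    cost = 250 + 250*250 = 62750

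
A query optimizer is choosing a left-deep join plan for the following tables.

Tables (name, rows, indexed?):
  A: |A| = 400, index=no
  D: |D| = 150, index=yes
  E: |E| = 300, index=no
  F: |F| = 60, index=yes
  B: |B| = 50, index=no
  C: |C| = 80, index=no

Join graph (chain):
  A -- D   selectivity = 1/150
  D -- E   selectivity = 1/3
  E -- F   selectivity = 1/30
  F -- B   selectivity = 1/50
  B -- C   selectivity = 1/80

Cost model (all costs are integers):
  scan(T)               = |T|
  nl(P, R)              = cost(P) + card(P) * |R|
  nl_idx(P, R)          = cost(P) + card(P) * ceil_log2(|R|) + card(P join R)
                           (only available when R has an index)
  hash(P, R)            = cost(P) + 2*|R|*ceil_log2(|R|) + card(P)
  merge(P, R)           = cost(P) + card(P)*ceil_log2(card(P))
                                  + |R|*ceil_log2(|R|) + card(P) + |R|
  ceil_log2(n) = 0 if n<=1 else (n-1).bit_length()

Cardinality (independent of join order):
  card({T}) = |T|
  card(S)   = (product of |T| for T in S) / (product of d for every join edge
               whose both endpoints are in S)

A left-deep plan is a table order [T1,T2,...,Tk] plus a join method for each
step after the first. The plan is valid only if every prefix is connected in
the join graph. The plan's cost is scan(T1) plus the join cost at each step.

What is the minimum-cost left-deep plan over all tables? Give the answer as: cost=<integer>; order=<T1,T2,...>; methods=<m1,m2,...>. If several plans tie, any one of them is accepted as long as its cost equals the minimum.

Selinger DP (subsets sized 1..n):
  {A}: scan cost=400, card=400
  {D}: scan cost=150, card=150
  {E}: scan cost=300, card=300
  {F}: scan cost=60, card=60
  {B}: scan cost=50, card=50
  {C}: scan cost=80, card=80
  {AD}: card=400; try (D,hash)→3200, (D,nl_idx)→4000, (A,merge)→5500, (D,merge)→5750, (A,hash)→7500, (A,nl)→60150 …(+1); best=3200 via (D,hash)
  {DE}: card=15000; try (D,hash)→3000, (E,merge)→4500, (D,merge)→4650, (E,hash)→5700, (D,nl_idx)→17700, (E,nl)→45150 …(+1); best=3000 via (D,hash)
  {EF}: card=600; try (F,hash)→1320, (F,nl_idx)→2700, (E,merge)→3480, (F,merge)→3720, (E,hash)→5520, (E,nl)→18060 …(+1); best=1320 via (F,hash)
  {BF}: card=60; try (F,nl_idx)→410, (B,hash)→720, (F,hash)→820, (F,merge)→820, (B,merge)→830, (F,nl)→3050 …(+1); best=410 via (F,nl_idx)
  {BC}: card=50; try (B,hash)→760, (C,merge)→1040, (B,merge)→1070, (C,hash)→1220, (C,nl)→4050, (B,nl)→4080; best=760 via (B,hash)
  {ADE}: card=40000; try (E,hash)→9000, (E,merge)→10200, (A,hash)→25200, (E,nl)→123200, (A,merge)→232000, (A,nl)→6003000; best=9000 via (E,hash)
  {DEF}: card=30000; try (D,hash)→4320, (D,merge)→9270, (F,hash)→18720, (D,nl_idx)→36120, (D,nl)→91320, (F,nl_idx)→123000 …(+2); best=4320 via (D,hash)
  {BEF}: card=600; try (B,hash)→2520, (E,merge)→3830, (E,hash)→5870, (B,merge)→8270, (E,nl)→18410, (B,nl)→31320; best=2520 via (B,hash)
  {BCF}: card=60; try (F,nl_idx)→1120, (C,merge)→1470, (F,hash)→1530, (F,merge)→1530, (C,hash)→1590, (F,nl)→3760 …(+1); best=1120 via (F,nl_idx)
  {ADEF}: card=80000; try (A,hash)→41520, (F,hash)→49720, (F,nl_idx)→329000, (A,merge)→488320, (F,merge)→689420, (F,nl)→2409000 …(+1); best=41520 via (A,hash)
  {BDEF}: card=30000; try (D,hash)→5520, (D,merge)→10470, (B,hash)→34920, (D,nl_idx)→37320, (D,nl)→92520, (B,merge)→484670 …(+1); best=5520 via (D,hash)
  {BCEF}: card=600; try (C,hash)→4240, (E,merge)→4540, (E,hash)→6580, (C,merge)→9760, (E,nl)→19120, (C,nl)→50520; best=4240 via (C,hash)
  {ABDEF}: card=80000; try (A,hash)→42720, (B,hash)→122120, (A,merge)→489520, (B,merge)→1481870, (B,nl)→4041520, (A,nl)→12005520; best=42720 via (A,hash)
  {BCDEF}: card=30000; try (D,hash)→7240, (D,merge)→12190, (C,hash)→36640, (D,nl_idx)→39040, (D,nl)→94240, (C,merge)→486160 …(+1); best=7240 via (D,hash)
  {ABCDEF}: card=80000; try (A,hash)→44440, (C,hash)→123840, (A,merge)→491240, (C,merge)→1483360, (C,nl)→6442720, (A,nl)→12007240; best=44440 via (A,hash)

cost=44440; order=E,F,B,C,D,A; methods=hash,hash,hash,hash,hash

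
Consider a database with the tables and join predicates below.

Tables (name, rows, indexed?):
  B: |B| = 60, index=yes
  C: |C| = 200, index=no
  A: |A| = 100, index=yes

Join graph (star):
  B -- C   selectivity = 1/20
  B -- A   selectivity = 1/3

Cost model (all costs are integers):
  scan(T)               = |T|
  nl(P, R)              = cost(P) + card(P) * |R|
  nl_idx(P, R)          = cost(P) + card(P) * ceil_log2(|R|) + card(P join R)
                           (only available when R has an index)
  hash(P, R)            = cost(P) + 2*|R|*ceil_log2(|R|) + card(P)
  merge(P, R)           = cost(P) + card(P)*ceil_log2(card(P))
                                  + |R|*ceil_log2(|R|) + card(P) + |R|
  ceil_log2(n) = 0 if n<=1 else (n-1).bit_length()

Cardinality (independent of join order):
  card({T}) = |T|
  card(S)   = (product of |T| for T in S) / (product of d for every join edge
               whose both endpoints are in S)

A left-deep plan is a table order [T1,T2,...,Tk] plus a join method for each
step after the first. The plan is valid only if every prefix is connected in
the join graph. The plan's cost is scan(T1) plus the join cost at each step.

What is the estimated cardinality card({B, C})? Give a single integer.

Tables in S: B(60), C(200)
Edges inside S: B-C(d=20)
numerator = 60 * 200 = 12000
denominator = 20 = 20
card(S) = 12000 / 20 = 600

600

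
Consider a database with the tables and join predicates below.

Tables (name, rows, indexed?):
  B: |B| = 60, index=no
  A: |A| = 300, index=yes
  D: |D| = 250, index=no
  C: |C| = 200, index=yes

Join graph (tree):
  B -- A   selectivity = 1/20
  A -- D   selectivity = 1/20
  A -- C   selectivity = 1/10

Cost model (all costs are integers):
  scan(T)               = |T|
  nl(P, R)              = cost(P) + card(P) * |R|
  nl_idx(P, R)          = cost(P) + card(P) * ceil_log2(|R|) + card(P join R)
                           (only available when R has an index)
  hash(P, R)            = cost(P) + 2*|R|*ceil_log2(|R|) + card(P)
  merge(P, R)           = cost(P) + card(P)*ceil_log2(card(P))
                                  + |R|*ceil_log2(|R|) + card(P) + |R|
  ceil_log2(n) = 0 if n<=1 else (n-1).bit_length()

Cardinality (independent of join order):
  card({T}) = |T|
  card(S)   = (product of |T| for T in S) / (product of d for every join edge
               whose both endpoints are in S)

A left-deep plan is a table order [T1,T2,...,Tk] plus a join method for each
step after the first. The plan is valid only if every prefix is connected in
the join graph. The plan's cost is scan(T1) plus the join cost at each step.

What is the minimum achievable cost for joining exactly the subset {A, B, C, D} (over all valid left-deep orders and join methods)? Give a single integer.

Selinger DP over subsets of {A,B,C,D}:
  {B}: scan cost=60, card=60
  {A}: scan cost=300, card=300
  {D}: scan cost=250, card=250
  {C}: scan cost=200, card=200
  {AB}: card=900; try (B,hash)→1320, (A,nl_idx)→1500, (A,merge)→3480, (B,merge)→3720, (A,hash)→5520, (A,nl)→18060 …(+1); best=1320 via (B,hash)
  {AD}: card=3750; try (D,hash)→4600, (A,merge)→5500, (D,merge)→5550, (A,hash)→5900, (A,nl_idx)→6250, (A,nl)→75250 …(+1); best=4600 via (D,hash)
  {AC}: card=6000; try (C,hash)→3800, (A,merge)→5000, (C,merge)→5100, (A,hash)→5800, (A,nl_idx)→8000, (C,nl_idx)→8700 …(+2); best=3800 via (C,hash)
  {ABD}: card=11250; try (D,hash)→6220, (B,hash)→9070, (D,merge)→13470, (B,merge)→53770, (D,nl)→226320, (B,nl)→229600; best=6220 via (D,hash)
  {ABC}: card=18000; try (C,hash)→5420, (B,hash)→10520, (C,merge)→13020, (C,nl_idx)→26520, (B,merge)→88220, (C,nl)→181320 …(+1); best=5420 via (C,hash)
  {ACD}: card=75000; try (C,hash)→11550, (D,hash)→13800, (C,merge)→55150, (D,merge)→90050, (C,nl_idx)→109600, (C,nl)→754600 …(+1); best=11550 via (C,hash)
  {ABCD}: card=225000; try (C,hash)→20670, (D,hash)→27420, (B,hash)→87270, (C,merge)→176770, (D,merge)→295670, (C,nl_idx)→321220 …(+4); best=20670 via (C,hash)

20670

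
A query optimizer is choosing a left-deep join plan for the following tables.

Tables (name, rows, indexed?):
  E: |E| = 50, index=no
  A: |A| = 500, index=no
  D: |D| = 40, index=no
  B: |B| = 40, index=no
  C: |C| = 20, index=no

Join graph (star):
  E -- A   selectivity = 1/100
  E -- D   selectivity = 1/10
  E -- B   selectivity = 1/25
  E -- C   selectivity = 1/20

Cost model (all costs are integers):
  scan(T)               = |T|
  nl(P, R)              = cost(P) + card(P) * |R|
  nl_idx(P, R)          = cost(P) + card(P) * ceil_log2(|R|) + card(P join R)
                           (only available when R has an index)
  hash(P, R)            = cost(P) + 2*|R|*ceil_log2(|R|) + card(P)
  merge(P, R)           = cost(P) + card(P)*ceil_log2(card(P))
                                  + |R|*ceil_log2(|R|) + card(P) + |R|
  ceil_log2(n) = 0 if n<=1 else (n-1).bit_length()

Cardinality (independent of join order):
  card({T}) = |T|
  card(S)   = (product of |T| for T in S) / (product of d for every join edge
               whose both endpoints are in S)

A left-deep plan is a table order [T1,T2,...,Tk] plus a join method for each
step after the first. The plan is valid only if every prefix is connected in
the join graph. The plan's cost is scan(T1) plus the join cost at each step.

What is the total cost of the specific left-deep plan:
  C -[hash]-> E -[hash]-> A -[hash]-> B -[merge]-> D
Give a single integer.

14700

step 1: scan C: cost=20, card=20
step 2: join E via hash
    card(P join E) = 20*50/(20) = 50
    cost = 20 + 2*50*6 + 20 = 640
step 3: join A via hash
    card(P join A) = 50*500/(100) = 250
    cost = 640 + 2*500*9 + 50 = 9690
step 4: join B via hash
    card(P join B) = 250*40/(25) = 400
    cost = 9690 + 2*40*6 + 250 = 10420
step 5: join D via merge
    card(P join D) = 400*40/(10) = 1600
    cost = 10420 + 400*9 + 40*6 + 400 + 40 = 14700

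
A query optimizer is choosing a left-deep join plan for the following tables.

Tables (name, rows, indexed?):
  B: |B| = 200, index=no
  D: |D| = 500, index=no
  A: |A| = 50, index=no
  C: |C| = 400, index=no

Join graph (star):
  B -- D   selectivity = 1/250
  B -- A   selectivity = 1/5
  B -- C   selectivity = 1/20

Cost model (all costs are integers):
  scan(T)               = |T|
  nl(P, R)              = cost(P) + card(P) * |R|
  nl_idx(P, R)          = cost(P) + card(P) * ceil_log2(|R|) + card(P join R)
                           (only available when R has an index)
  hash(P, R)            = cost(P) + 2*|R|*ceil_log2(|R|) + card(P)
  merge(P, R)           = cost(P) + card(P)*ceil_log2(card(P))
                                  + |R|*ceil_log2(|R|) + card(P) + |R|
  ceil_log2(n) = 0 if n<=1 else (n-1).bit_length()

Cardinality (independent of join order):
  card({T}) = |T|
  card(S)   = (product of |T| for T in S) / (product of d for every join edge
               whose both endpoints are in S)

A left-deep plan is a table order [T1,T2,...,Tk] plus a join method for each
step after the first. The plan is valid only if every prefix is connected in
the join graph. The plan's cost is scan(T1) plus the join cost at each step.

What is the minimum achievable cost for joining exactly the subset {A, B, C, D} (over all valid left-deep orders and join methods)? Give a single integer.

Selinger DP over subsets of {A,B,C,D}:
  {B}: scan cost=200, card=200
  {D}: scan cost=500, card=500
  {A}: scan cost=50, card=50
  {C}: scan cost=400, card=400
  {BD}: card=400; try (B,hash)→4200, (D,merge)→7000, (B,merge)→7300, (D,hash)→9400, (D,nl)→100200, (B,nl)→100500; best=4200 via (B,hash)
  {AB}: card=2000; try (A,hash)→1000, (B,merge)→2200, (A,merge)→2350, (B,hash)→3300, (B,nl)→10050, (A,nl)→10200; best=1000 via (A,hash)
  {BC}: card=4000; try (B,hash)→4000, (C,merge)→6000, (B,merge)→6200, (C,hash)→7600, (C,nl)→80200, (B,nl)→80400; best=4000 via (B,hash)
  {ABD}: card=4000; try (A,hash)→5200, (A,merge)→8550, (D,hash)→12000, (A,nl)→24200, (D,merge)→30000, (D,nl)→1001000; best=5200 via (A,hash)
  {BCD}: card=8000; try (C,hash)→11800, (C,merge)→12200, (D,hash)→17000, (D,merge)→61000, (C,nl)→164200, (D,nl)→2004000; best=11800 via (C,hash)
  {ABC}: card=40000; try (A,hash)→8600, (C,hash)→10200, (C,merge)→29000, (A,merge)→56350, (A,nl)→204000, (C,nl)→801000; best=8600 via (A,hash)
  {ABCD}: card=80000; try (C,hash)→16400, (A,hash)→20400, (D,hash)→57600, (C,merge)→61200, (A,merge)→124150, (A,nl)→411800 …(+3); best=16400 via (C,hash)

16400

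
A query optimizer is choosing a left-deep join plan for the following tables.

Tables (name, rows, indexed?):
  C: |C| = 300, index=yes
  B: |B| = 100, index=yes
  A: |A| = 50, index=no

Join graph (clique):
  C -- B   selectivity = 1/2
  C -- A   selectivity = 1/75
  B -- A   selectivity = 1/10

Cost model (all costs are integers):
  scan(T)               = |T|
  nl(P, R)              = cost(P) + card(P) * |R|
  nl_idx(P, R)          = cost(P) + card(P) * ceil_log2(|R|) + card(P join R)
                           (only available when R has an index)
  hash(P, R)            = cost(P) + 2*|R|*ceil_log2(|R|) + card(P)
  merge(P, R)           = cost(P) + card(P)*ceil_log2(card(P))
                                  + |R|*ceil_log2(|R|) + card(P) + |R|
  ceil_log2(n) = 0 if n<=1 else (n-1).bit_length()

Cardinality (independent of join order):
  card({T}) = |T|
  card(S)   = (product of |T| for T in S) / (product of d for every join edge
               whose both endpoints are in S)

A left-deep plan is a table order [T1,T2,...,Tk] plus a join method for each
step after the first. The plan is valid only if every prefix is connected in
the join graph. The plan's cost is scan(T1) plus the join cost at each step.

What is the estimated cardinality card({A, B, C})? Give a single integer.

1000

Tables in S: A(50), B(100), C(300)
Edges inside S: C-B(d=2), C-A(d=75), B-A(d=10)
numerator = 50 * 100 * 300 = 1500000
denominator = 2 * 75 * 10 = 1500
card(S) = 1500000 / 1500 = 1000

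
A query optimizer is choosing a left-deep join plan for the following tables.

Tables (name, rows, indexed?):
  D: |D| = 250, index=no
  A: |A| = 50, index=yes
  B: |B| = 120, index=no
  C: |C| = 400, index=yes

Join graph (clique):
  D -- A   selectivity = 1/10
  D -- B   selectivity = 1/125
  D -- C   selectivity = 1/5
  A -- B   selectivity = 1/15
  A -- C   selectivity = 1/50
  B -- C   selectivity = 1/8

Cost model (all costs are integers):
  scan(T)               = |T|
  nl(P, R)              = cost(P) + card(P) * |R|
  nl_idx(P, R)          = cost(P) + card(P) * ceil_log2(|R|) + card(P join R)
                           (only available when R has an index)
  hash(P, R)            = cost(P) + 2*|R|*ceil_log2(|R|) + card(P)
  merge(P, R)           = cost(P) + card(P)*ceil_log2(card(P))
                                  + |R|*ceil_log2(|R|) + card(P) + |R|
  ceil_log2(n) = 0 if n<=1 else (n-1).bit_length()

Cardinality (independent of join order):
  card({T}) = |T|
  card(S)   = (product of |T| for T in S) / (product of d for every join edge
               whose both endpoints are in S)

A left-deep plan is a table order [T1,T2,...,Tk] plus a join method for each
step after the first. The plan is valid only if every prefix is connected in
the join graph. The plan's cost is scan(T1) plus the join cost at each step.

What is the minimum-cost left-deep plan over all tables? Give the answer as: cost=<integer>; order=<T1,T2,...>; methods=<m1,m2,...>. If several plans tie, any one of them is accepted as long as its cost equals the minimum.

cost=3756; order=D,B,A,C; methods=hash,hash,nl_idx

Selinger DP (subsets sized 1..n):
  {D}: scan cost=250, card=250
  {A}: scan cost=50, card=50
  {B}: scan cost=120, card=120
  {C}: scan cost=400, card=400
  {AD}: card=1250; try (A,hash)→1100, (D,merge)→2650, (A,merge)→2850, (A,nl_idx)→3000, (D,hash)→4100, (D,nl)→12550 …(+1); best=1100 via (A,hash)
  {BD}: card=240; try (B,hash)→2180, (D,merge)→3330, (B,merge)→3460, (D,hash)→4240, (D,nl)→30120, (B,nl)→30250; best=2180 via (B,hash)
  {CD}: card=20000; try (D,hash)→4800, (C,merge)→6500, (D,merge)→6650, (C,hash)→7700, (C,nl_idx)→22500, (C,nl)→100250 …(+1); best=4800 via (D,hash)
  {AB}: card=400; try (A,hash)→840, (A,nl_idx)→1240, (B,merge)→1360, (A,merge)→1430, (B,hash)→1780, (B,nl)→6050 …(+1); best=840 via (A,hash)
  {AC}: card=400; try (C,nl_idx)→900, (A,hash)→1400, (A,nl_idx)→3200, (C,merge)→4400, (A,merge)→4750, (C,hash)→7300 …(+2); best=900 via (C,nl_idx)
  {BC}: card=6000; try (B,hash)→2480, (C,merge)→5080, (B,merge)→5360, (C,nl_idx)→7200, (C,hash)→7440, (C,nl)→48120 …(+1); best=2480 via (B,hash)
  {ABD}: card=80; try (A,hash)→3020, (A,nl_idx)→3700, (B,hash)→4030, (A,merge)→4690, (D,hash)→5240, (D,merge)→7090 …(+4); best=3020 via (A,hash)
  {ACD}: card=2000; try (D,hash)→5300, (D,merge)→7150, (C,hash)→9550, (C,nl_idx)→14350, (C,merge)→20100, (A,hash)→25400 …(+5); best=5300 via (D,hash)
  {BCD}: card=2400; try (C,nl_idx)→6740, (C,merge)→8340, (C,hash)→9620, (D,hash)→12480, (B,hash)→26480, (D,merge)→88730 …(+4); best=6740 via (C,nl_idx)
  {ABC}: card=400; try (B,hash)→2980, (C,nl_idx)→4840, (B,merge)→5860, (C,hash)→8440, (C,merge)→8840, (A,hash)→9080 …(+5); best=2980 via (B,hash)
  {ABCD}: card=16; try (C,nl_idx)→3756, (D,hash)→7380, (C,merge)→7660, (B,hash)→8980, (D,merge)→9230, (A,hash)→9740 …(+8); best=3756 via (C,nl_idx)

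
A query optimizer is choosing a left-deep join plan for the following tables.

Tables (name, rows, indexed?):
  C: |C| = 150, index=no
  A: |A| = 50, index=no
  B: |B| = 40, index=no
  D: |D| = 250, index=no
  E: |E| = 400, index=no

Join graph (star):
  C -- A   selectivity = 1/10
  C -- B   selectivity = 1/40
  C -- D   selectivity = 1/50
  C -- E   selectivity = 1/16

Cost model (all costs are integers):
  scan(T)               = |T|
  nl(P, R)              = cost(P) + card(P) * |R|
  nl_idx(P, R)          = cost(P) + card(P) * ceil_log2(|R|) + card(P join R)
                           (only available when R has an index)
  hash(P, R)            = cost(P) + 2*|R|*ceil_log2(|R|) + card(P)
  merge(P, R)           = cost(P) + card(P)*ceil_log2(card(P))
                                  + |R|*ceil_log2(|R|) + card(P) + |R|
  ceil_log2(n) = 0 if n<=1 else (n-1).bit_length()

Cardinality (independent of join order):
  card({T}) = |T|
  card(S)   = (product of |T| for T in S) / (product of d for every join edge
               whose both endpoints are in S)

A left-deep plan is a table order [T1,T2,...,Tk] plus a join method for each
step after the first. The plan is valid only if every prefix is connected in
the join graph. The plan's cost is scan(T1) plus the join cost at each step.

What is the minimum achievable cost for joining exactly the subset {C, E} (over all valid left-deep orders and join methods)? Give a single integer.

Selinger DP over subsets of {C,E}:
  {C}: scan cost=150, card=150
  {E}: scan cost=400, card=400
  {CE}: card=3750; try (C,hash)→3200, (E,merge)→5500, (C,merge)→5750, (E,hash)→7500, (E,nl)→60150, (C,nl)→60400; best=3200 via (C,hash)

3200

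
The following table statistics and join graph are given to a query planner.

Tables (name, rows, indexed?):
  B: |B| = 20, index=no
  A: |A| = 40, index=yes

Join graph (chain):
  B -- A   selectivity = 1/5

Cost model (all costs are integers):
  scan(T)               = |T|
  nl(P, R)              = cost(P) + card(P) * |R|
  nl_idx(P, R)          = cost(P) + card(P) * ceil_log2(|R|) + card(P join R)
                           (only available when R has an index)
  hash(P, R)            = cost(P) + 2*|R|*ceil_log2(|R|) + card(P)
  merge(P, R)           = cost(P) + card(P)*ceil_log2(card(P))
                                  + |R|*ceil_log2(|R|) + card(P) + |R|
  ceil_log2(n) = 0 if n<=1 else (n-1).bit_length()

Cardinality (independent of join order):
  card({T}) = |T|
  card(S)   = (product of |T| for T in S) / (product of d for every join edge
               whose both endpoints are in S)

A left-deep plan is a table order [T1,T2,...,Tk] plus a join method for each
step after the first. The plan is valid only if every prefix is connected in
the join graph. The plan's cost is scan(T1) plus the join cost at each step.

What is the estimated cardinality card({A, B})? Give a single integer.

160

Tables in S: A(40), B(20)
Edges inside S: B-A(d=5)
numerator = 40 * 20 = 800
denominator = 5 = 5
card(S) = 800 / 5 = 160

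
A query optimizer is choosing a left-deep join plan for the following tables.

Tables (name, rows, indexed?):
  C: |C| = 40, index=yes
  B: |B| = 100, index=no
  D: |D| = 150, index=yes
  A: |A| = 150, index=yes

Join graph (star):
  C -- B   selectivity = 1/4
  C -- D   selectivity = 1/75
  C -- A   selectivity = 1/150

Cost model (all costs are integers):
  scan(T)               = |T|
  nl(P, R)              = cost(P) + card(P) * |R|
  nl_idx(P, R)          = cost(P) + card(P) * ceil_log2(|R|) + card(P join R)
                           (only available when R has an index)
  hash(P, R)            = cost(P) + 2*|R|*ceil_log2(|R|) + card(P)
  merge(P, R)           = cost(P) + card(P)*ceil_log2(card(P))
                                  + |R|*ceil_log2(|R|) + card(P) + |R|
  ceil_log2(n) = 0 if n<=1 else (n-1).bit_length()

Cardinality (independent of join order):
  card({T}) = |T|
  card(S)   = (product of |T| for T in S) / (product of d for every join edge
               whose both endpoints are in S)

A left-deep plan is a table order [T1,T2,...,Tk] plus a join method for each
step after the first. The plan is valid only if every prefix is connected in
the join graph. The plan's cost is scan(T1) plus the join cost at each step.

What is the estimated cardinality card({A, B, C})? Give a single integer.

1000

Tables in S: A(150), B(100), C(40)
Edges inside S: C-B(d=4), C-A(d=150)
numerator = 150 * 100 * 40 = 600000
denominator = 4 * 150 = 600
card(S) = 600000 / 600 = 1000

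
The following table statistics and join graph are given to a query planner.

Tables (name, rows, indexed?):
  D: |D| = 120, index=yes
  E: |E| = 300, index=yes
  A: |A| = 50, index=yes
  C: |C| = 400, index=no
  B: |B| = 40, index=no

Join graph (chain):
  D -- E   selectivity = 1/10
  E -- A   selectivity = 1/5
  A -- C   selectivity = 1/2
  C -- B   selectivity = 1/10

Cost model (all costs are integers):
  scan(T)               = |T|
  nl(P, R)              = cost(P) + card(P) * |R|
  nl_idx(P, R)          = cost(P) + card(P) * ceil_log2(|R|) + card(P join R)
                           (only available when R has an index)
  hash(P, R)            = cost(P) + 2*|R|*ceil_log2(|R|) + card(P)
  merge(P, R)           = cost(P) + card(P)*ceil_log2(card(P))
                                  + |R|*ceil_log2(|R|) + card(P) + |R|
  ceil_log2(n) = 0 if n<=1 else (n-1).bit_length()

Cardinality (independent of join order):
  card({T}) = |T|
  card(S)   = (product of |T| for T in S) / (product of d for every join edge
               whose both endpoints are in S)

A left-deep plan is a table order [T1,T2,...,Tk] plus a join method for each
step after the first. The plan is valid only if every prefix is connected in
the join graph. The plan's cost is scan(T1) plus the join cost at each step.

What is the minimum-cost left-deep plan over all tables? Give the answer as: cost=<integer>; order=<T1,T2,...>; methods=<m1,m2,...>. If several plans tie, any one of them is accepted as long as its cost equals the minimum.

cost=2450560; order=C,B,A,E,D; methods=hash,hash,hash,hash

Selinger DP (subsets sized 1..n):
  {D}: scan cost=120, card=120
  {E}: scan cost=300, card=300
  {A}: scan cost=50, card=50
  {C}: scan cost=400, card=400
  {B}: scan cost=40, card=40
  {DE}: card=3600; try (D,hash)→2280, (E,merge)→4080, (D,merge)→4260, (E,nl_idx)→4800, (E,hash)→5640, (D,nl_idx)→6000 …(+2); best=2280 via (D,hash)
  {AE}: card=3000; try (A,hash)→1200, (E,merge)→3400, (E,nl_idx)→3500, (A,merge)→3650, (A,nl_idx)→5100, (E,hash)→5500 …(+2); best=1200 via (A,hash)
  {AC}: card=10000; try (A,hash)→1400, (C,merge)→4400, (A,merge)→4750, (C,hash)→7300, (A,nl_idx)→12800, (C,nl)→20050 …(+1); best=1400 via (A,hash)
  {BC}: card=1600; try (B,hash)→1280, (C,merge)→4320, (B,merge)→4680, (C,hash)→7280, (C,nl)→16040, (B,nl)→16400; best=1280 via (B,hash)
  {ADE}: card=36000; try (D,hash)→5880, (A,hash)→6480, (D,merge)→41160, (A,merge)→49430, (D,nl_idx)→58200, (A,nl_idx)→59880 …(+2); best=5880 via (D,hash)
  {ACE}: card=600000; try (C,hash)→11400, (E,hash)→16800, (C,merge)→44200, (E,merge)→154400, (E,nl_idx)→691400, (C,nl)→1201200 …(+1); best=11400 via (C,hash)
  {ABC}: card=40000; try (A,hash)→3480, (B,hash)→11880, (A,merge)→20830, (A,nl_idx)→50880, (A,nl)→81280, (B,merge)→151680 …(+1); best=3480 via (A,hash)
  {ACDE}: card=7200000; try (C,hash)→49080, (D,hash)→613080, (C,merge)→621880, (D,nl_idx)→11411400, (D,merge)→12612360, (C,nl)→14405880 …(+1); best=49080 via (C,hash)
  {ABCE}: card=2400000; try (E,hash)→48880, (B,hash)→611880, (E,merge)→686480, (E,nl_idx)→2763480, (E,nl)→12003480, (B,merge)→12611680 …(+1); best=48880 via (E,hash)
  {ABCDE}: card=28800000; try (D,hash)→2450560, (B,hash)→7249560, (D,nl_idx)→45648880, (D,merge)→55249840, (B,merge)→172849360, (D,nl)→288048880 …(+1); best=2450560 via (D,hash)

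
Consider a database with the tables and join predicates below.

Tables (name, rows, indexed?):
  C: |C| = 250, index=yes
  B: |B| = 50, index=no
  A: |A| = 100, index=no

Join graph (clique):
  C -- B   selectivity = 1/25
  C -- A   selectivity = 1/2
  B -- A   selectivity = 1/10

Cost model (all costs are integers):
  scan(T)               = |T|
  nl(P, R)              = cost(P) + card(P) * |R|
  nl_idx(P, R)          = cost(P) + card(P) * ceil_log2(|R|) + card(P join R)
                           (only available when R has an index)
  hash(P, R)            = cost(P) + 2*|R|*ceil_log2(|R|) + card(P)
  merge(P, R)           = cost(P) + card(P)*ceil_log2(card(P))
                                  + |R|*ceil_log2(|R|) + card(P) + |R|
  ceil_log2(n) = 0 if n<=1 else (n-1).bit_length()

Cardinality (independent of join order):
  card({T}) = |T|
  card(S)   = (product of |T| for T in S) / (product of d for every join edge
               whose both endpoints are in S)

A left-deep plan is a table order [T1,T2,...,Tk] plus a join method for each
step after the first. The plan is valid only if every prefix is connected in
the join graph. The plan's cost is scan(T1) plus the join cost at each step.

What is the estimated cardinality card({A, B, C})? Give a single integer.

Tables in S: A(100), B(50), C(250)
Edges inside S: C-B(d=25), C-A(d=2), B-A(d=10)
numerator = 100 * 50 * 250 = 1250000
denominator = 25 * 2 * 10 = 500
card(S) = 1250000 / 500 = 2500

2500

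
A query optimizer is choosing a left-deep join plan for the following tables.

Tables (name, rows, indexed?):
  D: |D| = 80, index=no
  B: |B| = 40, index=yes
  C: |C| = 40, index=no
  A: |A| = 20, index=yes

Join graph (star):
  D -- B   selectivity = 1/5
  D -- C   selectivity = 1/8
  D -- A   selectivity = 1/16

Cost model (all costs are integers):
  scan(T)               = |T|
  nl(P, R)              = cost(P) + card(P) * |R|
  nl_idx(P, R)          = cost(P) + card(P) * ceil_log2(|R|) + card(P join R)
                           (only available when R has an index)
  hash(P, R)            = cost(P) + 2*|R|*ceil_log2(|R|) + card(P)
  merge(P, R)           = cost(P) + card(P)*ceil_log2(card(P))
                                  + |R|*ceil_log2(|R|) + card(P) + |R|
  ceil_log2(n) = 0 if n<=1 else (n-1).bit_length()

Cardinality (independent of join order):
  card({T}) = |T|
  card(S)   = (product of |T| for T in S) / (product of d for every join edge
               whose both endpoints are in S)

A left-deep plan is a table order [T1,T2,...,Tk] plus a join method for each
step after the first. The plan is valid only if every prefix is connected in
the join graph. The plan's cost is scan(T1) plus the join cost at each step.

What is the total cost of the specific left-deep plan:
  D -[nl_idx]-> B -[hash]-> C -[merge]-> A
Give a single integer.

step 1: scan D: cost=80, card=80
step 2: join B via nl_idx
    card(P join B) = 80*40/(5) = 640
    cost = 80 + 80*6 + 640 = 1200
step 3: join C via hash
    card(P join C) = 640*40/(8) = 3200
    cost = 1200 + 2*40*6 + 640 = 2320
step 4: join A via merge
    card(P join A) = 3200*20/(16) = 4000
    cost = 2320 + 3200*12 + 20*5 + 3200 + 20 = 44040

44040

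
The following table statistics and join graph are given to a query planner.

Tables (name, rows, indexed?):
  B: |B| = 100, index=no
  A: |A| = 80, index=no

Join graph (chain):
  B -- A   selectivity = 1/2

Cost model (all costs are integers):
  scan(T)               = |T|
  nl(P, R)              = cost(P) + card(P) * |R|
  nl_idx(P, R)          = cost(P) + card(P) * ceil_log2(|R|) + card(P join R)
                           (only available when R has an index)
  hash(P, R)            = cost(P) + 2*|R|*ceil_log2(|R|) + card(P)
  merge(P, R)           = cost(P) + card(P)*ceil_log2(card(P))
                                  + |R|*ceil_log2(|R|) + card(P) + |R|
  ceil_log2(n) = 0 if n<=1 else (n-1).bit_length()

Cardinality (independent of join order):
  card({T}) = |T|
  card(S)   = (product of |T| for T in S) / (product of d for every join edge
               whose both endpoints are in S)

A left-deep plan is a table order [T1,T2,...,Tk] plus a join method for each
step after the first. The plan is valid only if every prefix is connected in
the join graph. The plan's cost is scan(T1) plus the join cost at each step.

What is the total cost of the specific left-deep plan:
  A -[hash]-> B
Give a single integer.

step 1: scan A: cost=80, card=80
step 2: join B via hash
    card(P join B) = 80*100/(2) = 4000
    cost = 80 + 2*100*7 + 80 = 1560

1560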